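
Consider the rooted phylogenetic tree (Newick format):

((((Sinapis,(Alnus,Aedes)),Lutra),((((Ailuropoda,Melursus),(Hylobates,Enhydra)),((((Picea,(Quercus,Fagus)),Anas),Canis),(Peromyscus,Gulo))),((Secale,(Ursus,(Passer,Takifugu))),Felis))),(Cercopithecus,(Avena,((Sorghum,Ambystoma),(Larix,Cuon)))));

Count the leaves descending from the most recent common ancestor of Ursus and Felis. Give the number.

The MRCA of Ursus and Felis is the node subtending ((Secale,(Ursus,(Passer,Takifugu))),Felis).
That clade contains 5 terminal taxa: Felis, Passer, Secale, Takifugu, Ursus.

5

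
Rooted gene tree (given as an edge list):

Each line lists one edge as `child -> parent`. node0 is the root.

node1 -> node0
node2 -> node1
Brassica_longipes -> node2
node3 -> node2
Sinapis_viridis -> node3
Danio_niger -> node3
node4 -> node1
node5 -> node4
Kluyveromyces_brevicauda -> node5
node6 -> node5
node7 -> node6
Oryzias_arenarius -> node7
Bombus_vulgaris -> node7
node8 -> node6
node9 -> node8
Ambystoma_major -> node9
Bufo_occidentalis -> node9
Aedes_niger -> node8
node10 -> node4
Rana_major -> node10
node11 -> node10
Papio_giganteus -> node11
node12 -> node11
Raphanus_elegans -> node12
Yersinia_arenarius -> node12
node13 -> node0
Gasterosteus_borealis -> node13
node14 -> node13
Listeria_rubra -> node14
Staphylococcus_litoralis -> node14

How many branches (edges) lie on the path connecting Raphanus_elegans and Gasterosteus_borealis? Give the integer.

The MRCA of Raphanus_elegans and Gasterosteus_borealis is the root of the tree.
From Raphanus_elegans up to that node: 6 branches. From Gasterosteus_borealis up to the same node: 2 branches. Total: 6 + 2 = 8.

8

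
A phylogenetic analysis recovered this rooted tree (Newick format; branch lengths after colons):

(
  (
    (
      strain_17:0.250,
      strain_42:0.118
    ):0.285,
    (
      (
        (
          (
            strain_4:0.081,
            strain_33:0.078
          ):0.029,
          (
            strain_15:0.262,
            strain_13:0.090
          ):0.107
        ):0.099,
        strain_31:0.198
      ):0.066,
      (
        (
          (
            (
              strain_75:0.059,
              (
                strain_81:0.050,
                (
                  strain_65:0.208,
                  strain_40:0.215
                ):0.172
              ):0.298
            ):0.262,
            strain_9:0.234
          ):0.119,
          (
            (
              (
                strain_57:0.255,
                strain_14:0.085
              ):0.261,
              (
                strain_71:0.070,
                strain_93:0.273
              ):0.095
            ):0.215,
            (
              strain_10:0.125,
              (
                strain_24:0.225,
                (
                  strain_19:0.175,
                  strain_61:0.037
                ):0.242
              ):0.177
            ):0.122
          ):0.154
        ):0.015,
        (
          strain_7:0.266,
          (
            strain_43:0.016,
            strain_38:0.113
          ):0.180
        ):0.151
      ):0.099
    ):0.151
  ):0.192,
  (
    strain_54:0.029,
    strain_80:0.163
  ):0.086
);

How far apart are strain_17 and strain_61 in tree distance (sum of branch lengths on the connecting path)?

1.532

The path runs strain_17 → … → MRCA → … → strain_61; the MRCA is the node subtending ((strain_17,strain_42),((((strain_4,strain_33),(strain_15,strain_13)),strain_31),((((strain_75,(strain_81,(strain_65,strain_40))),strain_9),(((strain_57,strain_14),(strain_71,strain_93)),(strain_10,(strain_24,(strain_19,strain_61))))),(strain_7,(strain_43,strain_38))))).
Branch lengths along that path: 0.250 + 0.285 + 0.151 + 0.099 + 0.015 + 0.154 + 0.122 + 0.177 + 0.242 + 0.037 = 1.532.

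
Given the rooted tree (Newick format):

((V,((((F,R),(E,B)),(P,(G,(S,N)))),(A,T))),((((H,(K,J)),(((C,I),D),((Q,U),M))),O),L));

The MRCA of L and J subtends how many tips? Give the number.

The MRCA of L and J is the node subtending ((((H,(K,J)),(((C,I),D),((Q,U),M))),O),L).
That clade contains 11 terminal taxa: C, D, H, I, J, K, L, M, O, Q, U.

11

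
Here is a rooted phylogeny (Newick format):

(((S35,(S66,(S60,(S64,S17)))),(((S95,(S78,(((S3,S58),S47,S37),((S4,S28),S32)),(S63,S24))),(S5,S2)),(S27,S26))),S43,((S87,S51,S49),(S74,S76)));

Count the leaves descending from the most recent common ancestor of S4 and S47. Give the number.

7

The MRCA of S4 and S47 is the node subtending (((S3,S58),S47,S37),((S4,S28),S32)).
That clade contains 7 terminal taxa: S28, S3, S32, S37, S4, S47, S58.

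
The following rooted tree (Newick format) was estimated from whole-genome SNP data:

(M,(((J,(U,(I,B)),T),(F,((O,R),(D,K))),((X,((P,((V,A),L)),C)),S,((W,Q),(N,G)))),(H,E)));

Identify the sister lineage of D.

K

D attaches to the tree at the node subtending (D,K).
The other lineage descending from that same node — the sister group — is the single tip K.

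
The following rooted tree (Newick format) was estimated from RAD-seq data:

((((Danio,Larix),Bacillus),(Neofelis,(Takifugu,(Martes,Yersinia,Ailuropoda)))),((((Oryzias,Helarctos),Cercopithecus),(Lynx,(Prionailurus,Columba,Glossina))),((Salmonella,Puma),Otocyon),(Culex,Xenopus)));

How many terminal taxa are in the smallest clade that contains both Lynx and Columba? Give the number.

4

The MRCA of Lynx and Columba is the node subtending (Lynx,(Prionailurus,Columba,Glossina)).
That clade contains 4 terminal taxa: Columba, Glossina, Lynx, Prionailurus.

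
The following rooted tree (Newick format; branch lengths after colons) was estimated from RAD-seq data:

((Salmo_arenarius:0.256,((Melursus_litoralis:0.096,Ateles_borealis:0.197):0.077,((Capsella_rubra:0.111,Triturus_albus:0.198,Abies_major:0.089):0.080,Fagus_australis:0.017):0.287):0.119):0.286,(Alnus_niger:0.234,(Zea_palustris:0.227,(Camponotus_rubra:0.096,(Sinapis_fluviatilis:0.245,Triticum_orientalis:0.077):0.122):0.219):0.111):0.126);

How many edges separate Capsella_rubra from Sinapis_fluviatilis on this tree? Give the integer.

The MRCA of Capsella_rubra and Sinapis_fluviatilis is the root of the tree.
From Capsella_rubra up to that node: 5 branches. From Sinapis_fluviatilis up to the same node: 5 branches. Total: 5 + 5 = 10.

10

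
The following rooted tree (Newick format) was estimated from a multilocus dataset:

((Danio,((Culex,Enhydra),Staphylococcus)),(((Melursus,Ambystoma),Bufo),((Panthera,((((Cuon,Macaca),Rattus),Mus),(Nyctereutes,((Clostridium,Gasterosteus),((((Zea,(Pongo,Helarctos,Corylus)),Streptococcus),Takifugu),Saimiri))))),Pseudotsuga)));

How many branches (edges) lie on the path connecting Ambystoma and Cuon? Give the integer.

10

The MRCA of Ambystoma and Cuon is the node subtending (((Melursus,Ambystoma),Bufo),((Panthera,((((Cuon,Macaca),Rattus),Mus),(Nyctereutes,((Clostridium,Gasterosteus),((((Zea,(Pongo,Helarctos,Corylus)),Streptococcus),Takifugu),Saimiri))))),Pseudotsuga)).
From Ambystoma up to that node: 3 branches. From Cuon up to the same node: 7 branches. Total: 3 + 7 = 10.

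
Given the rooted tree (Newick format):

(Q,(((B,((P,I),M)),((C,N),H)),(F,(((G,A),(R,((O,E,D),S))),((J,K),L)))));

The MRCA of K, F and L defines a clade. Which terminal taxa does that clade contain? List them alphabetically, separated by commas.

A, D, E, F, G, J, K, L, O, R, S

Tracing K: it sits inside (J,K).
Tracing F: it sits inside (F,(((G,A),(R,((O,E,D),S))),((J,K),L))).
Tracing L: it sits inside ((J,K),L).
The smallest clade enclosing all 3 is (F,(((G,A),(R,((O,E,D),S))),((J,K),L))); the answer is its 11 terminal taxa in alphabetical order.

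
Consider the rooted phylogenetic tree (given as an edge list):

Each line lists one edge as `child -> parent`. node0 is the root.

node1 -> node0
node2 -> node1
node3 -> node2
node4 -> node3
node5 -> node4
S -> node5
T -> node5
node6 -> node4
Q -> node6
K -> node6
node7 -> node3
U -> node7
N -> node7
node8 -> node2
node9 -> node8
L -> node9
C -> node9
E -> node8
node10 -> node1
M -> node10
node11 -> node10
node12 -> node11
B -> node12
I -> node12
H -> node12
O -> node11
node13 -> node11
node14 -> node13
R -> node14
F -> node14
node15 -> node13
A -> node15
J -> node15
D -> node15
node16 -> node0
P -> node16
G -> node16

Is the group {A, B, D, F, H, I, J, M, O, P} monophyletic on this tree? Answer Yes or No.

The MRCA of the listed taxa is the root, so the smallest clade containing them is the whole tree.
That clade also contains C, E, G, K, L, N, Q, R, S, T, U, which are not in the proposed group, so the group is not monophyletic.

No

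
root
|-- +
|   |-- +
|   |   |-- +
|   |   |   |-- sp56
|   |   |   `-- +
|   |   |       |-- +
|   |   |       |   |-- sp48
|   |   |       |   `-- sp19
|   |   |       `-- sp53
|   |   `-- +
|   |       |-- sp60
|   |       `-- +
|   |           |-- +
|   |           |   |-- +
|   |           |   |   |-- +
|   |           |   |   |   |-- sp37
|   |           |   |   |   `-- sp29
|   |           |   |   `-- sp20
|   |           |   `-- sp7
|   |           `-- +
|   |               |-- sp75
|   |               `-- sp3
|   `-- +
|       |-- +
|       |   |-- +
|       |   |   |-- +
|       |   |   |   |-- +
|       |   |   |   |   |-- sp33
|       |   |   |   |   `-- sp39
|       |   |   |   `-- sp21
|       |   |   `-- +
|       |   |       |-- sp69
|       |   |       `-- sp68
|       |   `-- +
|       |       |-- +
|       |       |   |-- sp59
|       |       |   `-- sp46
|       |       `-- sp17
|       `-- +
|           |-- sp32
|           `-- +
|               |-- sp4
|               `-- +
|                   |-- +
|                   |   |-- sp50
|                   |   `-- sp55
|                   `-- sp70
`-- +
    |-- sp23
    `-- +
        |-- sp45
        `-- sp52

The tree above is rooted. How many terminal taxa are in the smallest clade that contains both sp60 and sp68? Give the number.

The MRCA of sp60 and sp68 is the node subtending (((sp56,((sp48,sp19),sp53)),(sp60,((((sp37,sp29),sp20),sp7),(sp75,sp3)))),(((((sp33,sp39),sp21),(sp69,sp68)),((sp59,sp46),sp17)),(sp32,(sp4,((sp50,sp55),sp70))))).
That clade contains 24 terminal taxa: sp17, sp19, sp20, sp21, sp29, sp3, sp32, sp33, sp37, sp39, sp4, sp46, sp48, sp50, sp53, sp55, sp56, sp59, sp60, sp68, sp69, sp7, sp70, sp75.

24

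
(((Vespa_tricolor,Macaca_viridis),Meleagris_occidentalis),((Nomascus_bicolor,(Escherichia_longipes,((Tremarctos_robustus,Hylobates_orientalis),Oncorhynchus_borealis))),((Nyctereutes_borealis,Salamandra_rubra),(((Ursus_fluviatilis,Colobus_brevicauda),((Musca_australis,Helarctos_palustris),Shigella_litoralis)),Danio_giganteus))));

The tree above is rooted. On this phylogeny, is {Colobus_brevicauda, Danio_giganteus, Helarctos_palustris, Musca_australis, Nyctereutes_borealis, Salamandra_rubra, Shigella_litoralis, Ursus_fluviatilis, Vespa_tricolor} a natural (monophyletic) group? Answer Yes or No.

The MRCA of the listed taxa is the root, so the smallest clade containing them is the whole tree.
That clade also contains Escherichia_longipes, Hylobates_orientalis, Macaca_viridis, Meleagris_occidentalis, Nomascus_bicolor, Oncorhynchus_borealis, Tremarctos_robustus, which are not in the proposed group, so the group is not monophyletic.

No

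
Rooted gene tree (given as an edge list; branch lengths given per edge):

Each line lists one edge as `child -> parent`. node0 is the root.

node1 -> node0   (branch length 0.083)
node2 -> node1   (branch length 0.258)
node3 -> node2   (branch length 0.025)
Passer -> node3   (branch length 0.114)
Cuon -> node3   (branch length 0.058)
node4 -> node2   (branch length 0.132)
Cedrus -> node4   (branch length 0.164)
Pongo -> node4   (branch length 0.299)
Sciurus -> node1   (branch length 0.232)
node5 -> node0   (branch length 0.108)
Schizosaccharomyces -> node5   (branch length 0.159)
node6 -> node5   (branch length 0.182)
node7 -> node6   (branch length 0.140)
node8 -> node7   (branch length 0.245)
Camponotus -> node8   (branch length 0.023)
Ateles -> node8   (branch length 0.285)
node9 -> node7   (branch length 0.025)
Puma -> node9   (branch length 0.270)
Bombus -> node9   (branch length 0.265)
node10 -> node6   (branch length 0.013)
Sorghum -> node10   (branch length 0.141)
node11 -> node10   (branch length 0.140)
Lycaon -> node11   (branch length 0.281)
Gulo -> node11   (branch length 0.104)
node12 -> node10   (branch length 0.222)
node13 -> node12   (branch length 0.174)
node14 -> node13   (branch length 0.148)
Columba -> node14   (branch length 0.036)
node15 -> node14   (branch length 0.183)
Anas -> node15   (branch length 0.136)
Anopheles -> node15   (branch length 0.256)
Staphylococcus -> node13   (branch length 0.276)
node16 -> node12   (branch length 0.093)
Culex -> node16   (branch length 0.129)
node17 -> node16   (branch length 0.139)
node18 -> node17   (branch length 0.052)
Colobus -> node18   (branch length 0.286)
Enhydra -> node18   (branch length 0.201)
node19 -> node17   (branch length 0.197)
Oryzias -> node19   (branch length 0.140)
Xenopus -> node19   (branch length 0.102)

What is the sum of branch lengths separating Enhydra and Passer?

1.490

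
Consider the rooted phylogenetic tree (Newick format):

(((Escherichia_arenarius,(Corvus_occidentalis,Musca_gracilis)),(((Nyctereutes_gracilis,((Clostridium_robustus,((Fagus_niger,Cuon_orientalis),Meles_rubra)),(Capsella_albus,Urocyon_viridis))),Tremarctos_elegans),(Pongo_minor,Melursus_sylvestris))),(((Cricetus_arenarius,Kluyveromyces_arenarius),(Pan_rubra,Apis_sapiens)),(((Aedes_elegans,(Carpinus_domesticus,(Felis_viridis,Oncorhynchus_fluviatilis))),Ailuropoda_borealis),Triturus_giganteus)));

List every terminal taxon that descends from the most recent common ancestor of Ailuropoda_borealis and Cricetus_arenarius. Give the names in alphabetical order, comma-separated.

Aedes_elegans, Ailuropoda_borealis, Apis_sapiens, Carpinus_domesticus, Cricetus_arenarius, Felis_viridis, Kluyveromyces_arenarius, Oncorhynchus_fluviatilis, Pan_rubra, Triturus_giganteus

Tracing Ailuropoda_borealis: it sits inside ((Aedes_elegans,(Carpinus_domesticus,(Felis_viridis,Oncorhynchus_fluviatilis))),Ailuropoda_borealis).
Tracing Cricetus_arenarius: it sits inside (Cricetus_arenarius,Kluyveromyces_arenarius).
The smallest clade enclosing both is (((Cricetus_arenarius,Kluyveromyces_arenarius),(Pan_rubra,Apis_sapiens)),(((Aedes_elegans,(Carpinus_domesticus,(Felis_viridis,Oncorhynchus_fluviatilis))),Ailuropoda_borealis),Triturus_giganteus)); the answer is its 10 terminal taxa in alphabetical order.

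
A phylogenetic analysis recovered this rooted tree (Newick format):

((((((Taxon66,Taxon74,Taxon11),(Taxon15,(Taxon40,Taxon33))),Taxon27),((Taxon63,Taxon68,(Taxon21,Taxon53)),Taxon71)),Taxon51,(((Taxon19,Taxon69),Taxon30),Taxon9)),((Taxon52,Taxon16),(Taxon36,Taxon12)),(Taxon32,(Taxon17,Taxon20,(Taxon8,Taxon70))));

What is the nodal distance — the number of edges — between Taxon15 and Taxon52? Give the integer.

9

The MRCA of Taxon15 and Taxon52 is the root of the tree.
From Taxon15 up to that node: 6 branches. From Taxon52 up to the same node: 3 branches. Total: 6 + 3 = 9.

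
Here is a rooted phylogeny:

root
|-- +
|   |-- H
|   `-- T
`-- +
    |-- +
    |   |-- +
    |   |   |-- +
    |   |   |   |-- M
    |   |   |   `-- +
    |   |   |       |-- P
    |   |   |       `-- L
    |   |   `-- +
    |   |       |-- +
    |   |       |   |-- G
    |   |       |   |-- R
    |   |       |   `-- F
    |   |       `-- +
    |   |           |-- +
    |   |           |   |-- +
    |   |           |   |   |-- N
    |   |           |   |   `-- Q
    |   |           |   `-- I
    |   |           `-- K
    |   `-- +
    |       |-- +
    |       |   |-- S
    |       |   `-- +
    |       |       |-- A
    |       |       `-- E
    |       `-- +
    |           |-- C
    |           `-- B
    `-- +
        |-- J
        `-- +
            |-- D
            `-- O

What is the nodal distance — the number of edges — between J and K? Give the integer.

The MRCA of J and K is the node subtending ((((M,(P,L)),((G,R,F),(((N,Q),I),K))),((S,(A,E)),(C,B))),(J,(D,O))).
From J up to that node: 2 branches. From K up to the same node: 5 branches. Total: 2 + 5 = 7.

7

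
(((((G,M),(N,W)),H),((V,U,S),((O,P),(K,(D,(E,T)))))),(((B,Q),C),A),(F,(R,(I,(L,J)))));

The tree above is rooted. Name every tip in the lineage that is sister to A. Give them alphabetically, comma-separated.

A attaches to the tree at the node subtending (((B,Q),C),A).
The other lineage descending from that same node — the sister group — is ((B,Q),C); its 3 tips in alphabetical order are the answer.

B, C, Q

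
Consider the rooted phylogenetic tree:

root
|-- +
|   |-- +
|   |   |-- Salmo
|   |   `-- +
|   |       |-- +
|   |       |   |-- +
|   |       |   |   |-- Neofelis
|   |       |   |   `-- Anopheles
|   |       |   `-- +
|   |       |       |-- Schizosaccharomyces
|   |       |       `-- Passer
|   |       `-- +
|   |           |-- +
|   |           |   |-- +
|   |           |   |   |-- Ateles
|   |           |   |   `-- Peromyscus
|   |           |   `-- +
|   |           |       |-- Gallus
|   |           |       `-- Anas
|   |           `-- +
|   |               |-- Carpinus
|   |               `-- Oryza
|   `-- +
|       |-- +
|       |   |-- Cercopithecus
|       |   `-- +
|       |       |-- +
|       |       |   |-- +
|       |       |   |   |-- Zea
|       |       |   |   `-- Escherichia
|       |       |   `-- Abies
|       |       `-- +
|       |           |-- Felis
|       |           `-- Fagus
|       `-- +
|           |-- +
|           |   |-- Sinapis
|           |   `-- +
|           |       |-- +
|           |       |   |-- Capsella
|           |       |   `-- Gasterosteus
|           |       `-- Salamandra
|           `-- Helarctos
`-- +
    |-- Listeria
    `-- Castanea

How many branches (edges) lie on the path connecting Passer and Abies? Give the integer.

10

The MRCA of Passer and Abies is the node subtending ((Salmo,(((Neofelis,Anopheles),(Schizosaccharomyces,Passer)),(((Ateles,Peromyscus),(Gallus,Anas)),(Carpinus,Oryza)))),((Cercopithecus,(((Zea,Escherichia),Abies),(Felis,Fagus))),((Sinapis,((Capsella,Gasterosteus),Salamandra)),Helarctos))).
From Passer up to that node: 5 branches. From Abies up to the same node: 5 branches. Total: 5 + 5 = 10.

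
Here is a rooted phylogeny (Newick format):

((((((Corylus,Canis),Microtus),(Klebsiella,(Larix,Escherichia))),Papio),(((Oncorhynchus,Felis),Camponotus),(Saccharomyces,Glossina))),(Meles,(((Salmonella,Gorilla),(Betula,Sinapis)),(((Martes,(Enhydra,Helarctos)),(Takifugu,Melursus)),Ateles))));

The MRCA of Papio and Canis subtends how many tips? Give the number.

The MRCA of Papio and Canis is the node subtending ((((Corylus,Canis),Microtus),(Klebsiella,(Larix,Escherichia))),Papio).
That clade contains 7 terminal taxa: Canis, Corylus, Escherichia, Klebsiella, Larix, Microtus, Papio.

7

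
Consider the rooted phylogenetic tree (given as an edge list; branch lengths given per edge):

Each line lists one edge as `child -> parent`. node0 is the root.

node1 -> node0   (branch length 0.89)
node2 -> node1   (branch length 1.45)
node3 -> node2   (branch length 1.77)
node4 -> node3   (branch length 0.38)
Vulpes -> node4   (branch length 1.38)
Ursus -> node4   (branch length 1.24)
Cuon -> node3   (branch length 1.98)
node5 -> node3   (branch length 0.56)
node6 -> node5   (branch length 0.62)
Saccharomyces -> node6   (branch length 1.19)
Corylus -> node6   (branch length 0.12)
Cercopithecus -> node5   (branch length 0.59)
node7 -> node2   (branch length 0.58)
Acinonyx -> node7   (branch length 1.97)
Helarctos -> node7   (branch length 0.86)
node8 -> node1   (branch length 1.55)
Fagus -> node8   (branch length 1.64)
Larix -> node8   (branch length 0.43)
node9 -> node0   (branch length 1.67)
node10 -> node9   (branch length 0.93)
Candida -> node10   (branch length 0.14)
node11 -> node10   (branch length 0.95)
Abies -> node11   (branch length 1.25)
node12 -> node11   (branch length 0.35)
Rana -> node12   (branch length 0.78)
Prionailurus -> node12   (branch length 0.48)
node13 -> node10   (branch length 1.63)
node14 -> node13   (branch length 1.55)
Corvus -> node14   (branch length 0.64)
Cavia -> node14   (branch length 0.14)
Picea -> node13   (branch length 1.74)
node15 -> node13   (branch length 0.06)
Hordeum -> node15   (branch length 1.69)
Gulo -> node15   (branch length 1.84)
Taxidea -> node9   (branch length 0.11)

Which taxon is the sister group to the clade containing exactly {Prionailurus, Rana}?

The clade containing exactly {Prionailurus, Rana} attaches to the tree at the node subtending (Abies,(Rana,Prionailurus)).
The other lineage descending from that same node — the sister group — is the single tip Abies.

Abies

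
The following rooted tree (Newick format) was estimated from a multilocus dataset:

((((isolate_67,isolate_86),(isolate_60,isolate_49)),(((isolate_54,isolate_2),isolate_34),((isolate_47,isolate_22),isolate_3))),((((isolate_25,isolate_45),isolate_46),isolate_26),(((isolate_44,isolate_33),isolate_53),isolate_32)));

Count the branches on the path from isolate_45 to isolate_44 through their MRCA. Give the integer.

8

The MRCA of isolate_45 and isolate_44 is the node subtending ((((isolate_25,isolate_45),isolate_46),isolate_26),(((isolate_44,isolate_33),isolate_53),isolate_32)).
From isolate_45 up to that node: 4 branches. From isolate_44 up to the same node: 4 branches. Total: 4 + 4 = 8.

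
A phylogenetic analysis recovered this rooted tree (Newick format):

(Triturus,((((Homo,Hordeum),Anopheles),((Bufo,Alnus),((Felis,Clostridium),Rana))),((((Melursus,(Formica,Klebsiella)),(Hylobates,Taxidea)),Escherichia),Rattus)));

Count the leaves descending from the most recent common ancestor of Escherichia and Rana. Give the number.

The MRCA of Escherichia and Rana is the node subtending ((((Homo,Hordeum),Anopheles),((Bufo,Alnus),((Felis,Clostridium),Rana))),((((Melursus,(Formica,Klebsiella)),(Hylobates,Taxidea)),Escherichia),Rattus)).
That clade contains 15 terminal taxa: Alnus, Anopheles, Bufo, Clostridium, Escherichia, Felis, Formica, Homo, Hordeum, Hylobates, Klebsiella, Melursus, Rana, Rattus, Taxidea.

15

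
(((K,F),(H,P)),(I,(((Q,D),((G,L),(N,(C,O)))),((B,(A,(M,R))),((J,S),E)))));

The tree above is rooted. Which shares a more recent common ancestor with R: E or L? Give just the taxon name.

E

The MRCA of R and E subtends ((B,(A,(M,R))),((J,S),E)) (7 taxa).
The MRCA of R and L subtends (((Q,D),((G,L),(N,(C,O)))),((B,(A,(M,R))),((J,S),E))) (14 taxa).
The first is nested inside the second, so R shares a more recent common ancestor with E.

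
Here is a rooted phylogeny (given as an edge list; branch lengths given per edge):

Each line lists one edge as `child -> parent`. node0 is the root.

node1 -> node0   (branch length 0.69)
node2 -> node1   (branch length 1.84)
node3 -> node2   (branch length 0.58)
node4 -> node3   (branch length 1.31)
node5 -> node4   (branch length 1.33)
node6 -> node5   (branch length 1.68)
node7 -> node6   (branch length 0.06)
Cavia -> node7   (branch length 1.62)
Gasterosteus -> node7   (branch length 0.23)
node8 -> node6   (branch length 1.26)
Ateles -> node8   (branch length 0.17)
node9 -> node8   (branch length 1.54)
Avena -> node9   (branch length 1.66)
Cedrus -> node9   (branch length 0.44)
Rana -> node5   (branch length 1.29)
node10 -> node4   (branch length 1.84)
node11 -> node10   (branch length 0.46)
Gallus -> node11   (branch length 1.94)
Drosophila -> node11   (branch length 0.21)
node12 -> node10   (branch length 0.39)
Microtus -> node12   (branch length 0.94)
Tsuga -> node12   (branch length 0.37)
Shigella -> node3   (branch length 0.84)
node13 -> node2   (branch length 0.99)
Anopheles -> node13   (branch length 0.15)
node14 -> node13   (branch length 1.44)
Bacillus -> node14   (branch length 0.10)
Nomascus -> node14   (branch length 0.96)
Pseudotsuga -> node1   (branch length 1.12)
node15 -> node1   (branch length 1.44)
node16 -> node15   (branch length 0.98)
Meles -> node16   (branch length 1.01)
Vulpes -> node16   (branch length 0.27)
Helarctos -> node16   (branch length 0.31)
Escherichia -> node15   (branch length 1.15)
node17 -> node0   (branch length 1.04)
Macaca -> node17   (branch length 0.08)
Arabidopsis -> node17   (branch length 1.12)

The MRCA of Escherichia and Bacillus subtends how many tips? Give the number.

The MRCA of Escherichia and Bacillus is the node subtending (((((((Cavia,Gasterosteus),(Ateles,(Avena,Cedrus))),Rana),((Gallus,Drosophila),(Microtus,Tsuga))),Shigella),(Anopheles,(Bacillus,Nomascus))),Pseudotsuga,((Meles,Vulpes,Helarctos),Escherichia)).
That clade contains 19 terminal taxa: Anopheles, Ateles, Avena, Bacillus, Cavia, Cedrus, Drosophila, Escherichia, Gallus, Gasterosteus, Helarctos, Meles, Microtus, Nomascus, Pseudotsuga, Rana, Shigella, Tsuga, Vulpes.

19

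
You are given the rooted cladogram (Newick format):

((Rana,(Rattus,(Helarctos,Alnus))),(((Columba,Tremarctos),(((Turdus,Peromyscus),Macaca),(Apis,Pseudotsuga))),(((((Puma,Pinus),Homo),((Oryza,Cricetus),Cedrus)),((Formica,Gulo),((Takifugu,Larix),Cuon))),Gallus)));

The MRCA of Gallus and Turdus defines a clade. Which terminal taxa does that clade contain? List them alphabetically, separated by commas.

Apis, Cedrus, Columba, Cricetus, Cuon, Formica, Gallus, Gulo, Homo, Larix, Macaca, Oryza, Peromyscus, Pinus, Pseudotsuga, Puma, Takifugu, Tremarctos, Turdus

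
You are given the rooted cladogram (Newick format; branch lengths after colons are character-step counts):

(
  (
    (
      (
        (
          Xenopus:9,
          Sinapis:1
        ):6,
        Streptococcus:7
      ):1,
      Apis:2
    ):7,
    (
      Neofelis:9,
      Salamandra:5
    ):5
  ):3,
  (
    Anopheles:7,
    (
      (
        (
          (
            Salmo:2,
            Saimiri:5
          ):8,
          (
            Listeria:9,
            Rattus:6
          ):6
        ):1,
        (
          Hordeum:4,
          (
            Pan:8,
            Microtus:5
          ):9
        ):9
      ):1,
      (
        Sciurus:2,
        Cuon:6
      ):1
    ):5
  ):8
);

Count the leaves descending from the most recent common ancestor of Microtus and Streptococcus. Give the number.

The MRCA of Microtus and Streptococcus is the root, so the clade is the entire tree.
That clade contains 16 terminal taxa: Anopheles, Apis, Cuon, Hordeum, Listeria, Microtus, Neofelis, Pan, Rattus, Saimiri, Salamandra, Salmo, Sciurus, Sinapis, Streptococcus, Xenopus.

16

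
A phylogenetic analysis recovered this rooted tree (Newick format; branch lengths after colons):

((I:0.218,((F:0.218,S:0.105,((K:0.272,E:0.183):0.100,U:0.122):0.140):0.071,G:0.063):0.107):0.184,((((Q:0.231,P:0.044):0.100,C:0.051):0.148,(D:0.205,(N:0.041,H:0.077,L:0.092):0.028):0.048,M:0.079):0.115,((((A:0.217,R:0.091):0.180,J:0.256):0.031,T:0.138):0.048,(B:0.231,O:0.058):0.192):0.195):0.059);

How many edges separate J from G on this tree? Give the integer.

8

The MRCA of J and G is the root of the tree.
From J up to that node: 5 branches. From G up to the same node: 3 branches. Total: 5 + 3 = 8.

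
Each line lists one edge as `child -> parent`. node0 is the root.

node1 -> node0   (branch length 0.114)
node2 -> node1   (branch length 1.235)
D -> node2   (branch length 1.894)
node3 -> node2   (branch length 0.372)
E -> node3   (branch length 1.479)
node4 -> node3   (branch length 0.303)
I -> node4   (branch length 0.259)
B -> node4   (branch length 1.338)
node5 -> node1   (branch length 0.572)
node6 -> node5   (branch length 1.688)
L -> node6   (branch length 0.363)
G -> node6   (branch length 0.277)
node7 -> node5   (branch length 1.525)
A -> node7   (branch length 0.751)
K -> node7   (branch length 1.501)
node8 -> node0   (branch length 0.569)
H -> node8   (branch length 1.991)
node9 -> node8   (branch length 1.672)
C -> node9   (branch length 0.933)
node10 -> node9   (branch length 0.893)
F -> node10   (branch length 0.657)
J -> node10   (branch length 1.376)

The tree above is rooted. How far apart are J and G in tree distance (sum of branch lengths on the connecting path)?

7.161

The path runs J → … → MRCA → … → G; the MRCA is the root of the tree.
Branch lengths along that path: 1.376 + 0.893 + 1.672 + 0.569 + 0.114 + 0.572 + 1.688 + 0.277 = 7.161.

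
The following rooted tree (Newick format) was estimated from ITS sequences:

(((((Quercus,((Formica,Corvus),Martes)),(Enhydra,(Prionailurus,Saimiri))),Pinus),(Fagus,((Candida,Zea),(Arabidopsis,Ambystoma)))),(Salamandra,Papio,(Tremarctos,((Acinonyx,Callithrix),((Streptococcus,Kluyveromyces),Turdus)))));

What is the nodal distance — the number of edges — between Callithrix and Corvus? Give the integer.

12

The MRCA of Callithrix and Corvus is the root of the tree.
From Callithrix up to that node: 5 branches. From Corvus up to the same node: 7 branches. Total: 5 + 7 = 12.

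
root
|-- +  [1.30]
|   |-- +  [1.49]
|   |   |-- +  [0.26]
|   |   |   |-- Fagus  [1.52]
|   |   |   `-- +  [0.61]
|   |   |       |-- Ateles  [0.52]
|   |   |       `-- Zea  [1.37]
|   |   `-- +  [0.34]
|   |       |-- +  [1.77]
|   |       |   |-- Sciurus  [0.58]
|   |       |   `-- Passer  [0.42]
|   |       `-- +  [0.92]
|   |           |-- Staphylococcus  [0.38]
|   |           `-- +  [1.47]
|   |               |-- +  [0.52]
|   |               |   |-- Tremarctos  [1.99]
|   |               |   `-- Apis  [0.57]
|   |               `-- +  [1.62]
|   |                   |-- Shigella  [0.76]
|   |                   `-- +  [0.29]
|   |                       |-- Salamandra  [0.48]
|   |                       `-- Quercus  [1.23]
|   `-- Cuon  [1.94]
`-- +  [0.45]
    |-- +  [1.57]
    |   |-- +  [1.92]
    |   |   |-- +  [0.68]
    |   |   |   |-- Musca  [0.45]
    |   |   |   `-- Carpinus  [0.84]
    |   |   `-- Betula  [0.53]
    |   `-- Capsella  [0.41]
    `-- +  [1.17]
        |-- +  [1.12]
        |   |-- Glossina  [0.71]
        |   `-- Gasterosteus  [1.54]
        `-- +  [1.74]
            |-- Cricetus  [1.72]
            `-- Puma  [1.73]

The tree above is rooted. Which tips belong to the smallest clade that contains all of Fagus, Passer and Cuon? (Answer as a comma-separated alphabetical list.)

Apis, Ateles, Cuon, Fagus, Passer, Quercus, Salamandra, Sciurus, Shigella, Staphylococcus, Tremarctos, Zea

Tracing Fagus: it sits inside (Fagus,(Ateles,Zea)).
Tracing Passer: it sits inside (Sciurus,Passer).
Tracing Cuon: it sits inside (((Fagus,(Ateles,Zea)),((Sciurus,Passer),(Staphylococcus,((Tremarctos,Apis),(Shigella,(Salamandra,Quercus)))))),Cuon).
The smallest clade enclosing all 3 is (((Fagus,(Ateles,Zea)),((Sciurus,Passer),(Staphylococcus,((Tremarctos,Apis),(Shigella,(Salamandra,Quercus)))))),Cuon); the answer is its 12 terminal taxa in alphabetical order.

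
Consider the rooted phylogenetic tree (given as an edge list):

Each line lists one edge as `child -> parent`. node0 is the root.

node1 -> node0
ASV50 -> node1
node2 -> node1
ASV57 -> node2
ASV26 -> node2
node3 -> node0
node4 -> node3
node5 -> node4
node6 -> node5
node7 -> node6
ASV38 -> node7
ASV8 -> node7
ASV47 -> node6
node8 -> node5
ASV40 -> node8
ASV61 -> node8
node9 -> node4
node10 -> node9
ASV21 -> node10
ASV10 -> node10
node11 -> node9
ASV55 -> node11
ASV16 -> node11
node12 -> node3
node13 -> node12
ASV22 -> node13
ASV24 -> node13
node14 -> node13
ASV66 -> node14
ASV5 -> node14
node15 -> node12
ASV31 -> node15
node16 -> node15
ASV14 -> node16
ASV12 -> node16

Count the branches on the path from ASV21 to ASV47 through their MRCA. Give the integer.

6

The MRCA of ASV21 and ASV47 is the node subtending ((((ASV38,ASV8),ASV47),(ASV40,ASV61)),((ASV21,ASV10),(ASV55,ASV16))).
From ASV21 up to that node: 3 branches. From ASV47 up to the same node: 3 branches. Total: 3 + 3 = 6.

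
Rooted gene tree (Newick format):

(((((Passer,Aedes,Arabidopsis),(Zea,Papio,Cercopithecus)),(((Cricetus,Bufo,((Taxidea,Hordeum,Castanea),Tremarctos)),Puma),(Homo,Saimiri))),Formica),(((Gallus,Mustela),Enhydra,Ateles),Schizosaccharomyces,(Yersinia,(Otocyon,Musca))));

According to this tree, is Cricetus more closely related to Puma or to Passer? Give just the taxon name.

The MRCA of Cricetus and Puma subtends ((Cricetus,Bufo,((Taxidea,Hordeum,Castanea),Tremarctos)),Puma) (7 taxa).
The MRCA of Cricetus and Passer subtends (((Passer,Aedes,Arabidopsis),(Zea,Papio,Cercopithecus)),(((Cricetus,Bufo,((Taxidea,Hordeum,Castanea),Tremarctos)),Puma),(Homo,Saimiri))) (15 taxa).
The first is nested inside the second, so Cricetus shares a more recent common ancestor with Puma.

Puma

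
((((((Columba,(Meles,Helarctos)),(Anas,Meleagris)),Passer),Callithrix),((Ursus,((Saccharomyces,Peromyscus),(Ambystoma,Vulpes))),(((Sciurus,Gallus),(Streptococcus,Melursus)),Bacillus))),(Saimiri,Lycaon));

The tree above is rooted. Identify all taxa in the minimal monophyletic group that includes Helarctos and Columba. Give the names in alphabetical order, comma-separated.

Tracing Helarctos: it sits inside (Meles,Helarctos).
Tracing Columba: it sits inside (Columba,(Meles,Helarctos)).
The smallest clade enclosing both is (Columba,(Meles,Helarctos)); the answer is its 3 terminal taxa in alphabetical order.

Columba, Helarctos, Meles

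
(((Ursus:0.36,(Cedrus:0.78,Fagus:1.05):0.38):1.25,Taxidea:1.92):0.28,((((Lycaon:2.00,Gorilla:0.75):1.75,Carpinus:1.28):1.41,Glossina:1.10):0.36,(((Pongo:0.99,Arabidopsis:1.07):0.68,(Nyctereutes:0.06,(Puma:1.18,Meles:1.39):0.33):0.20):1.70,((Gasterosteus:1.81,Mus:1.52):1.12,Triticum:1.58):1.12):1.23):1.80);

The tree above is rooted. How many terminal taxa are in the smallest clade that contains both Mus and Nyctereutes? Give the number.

8

The MRCA of Mus and Nyctereutes is the node subtending (((Pongo,Arabidopsis),(Nyctereutes,(Puma,Meles))),((Gasterosteus,Mus),Triticum)).
That clade contains 8 terminal taxa: Arabidopsis, Gasterosteus, Meles, Mus, Nyctereutes, Pongo, Puma, Triticum.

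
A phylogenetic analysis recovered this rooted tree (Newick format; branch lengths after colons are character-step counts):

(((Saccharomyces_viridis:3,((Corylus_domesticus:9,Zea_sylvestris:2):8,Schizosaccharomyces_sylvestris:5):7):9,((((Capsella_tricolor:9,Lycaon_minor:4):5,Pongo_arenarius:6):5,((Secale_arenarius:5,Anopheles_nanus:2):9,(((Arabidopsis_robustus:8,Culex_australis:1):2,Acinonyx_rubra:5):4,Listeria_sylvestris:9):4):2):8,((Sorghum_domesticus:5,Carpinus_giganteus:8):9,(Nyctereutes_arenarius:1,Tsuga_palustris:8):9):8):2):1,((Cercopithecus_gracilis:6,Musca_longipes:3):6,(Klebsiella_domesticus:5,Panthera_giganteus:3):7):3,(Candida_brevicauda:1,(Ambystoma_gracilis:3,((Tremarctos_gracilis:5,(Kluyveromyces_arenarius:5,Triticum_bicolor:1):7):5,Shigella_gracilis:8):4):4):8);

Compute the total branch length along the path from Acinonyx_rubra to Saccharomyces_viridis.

37

The path runs Acinonyx_rubra → … → MRCA → … → Saccharomyces_viridis; the MRCA is the node subtending ((Saccharomyces_viridis,((Corylus_domesticus,Zea_sylvestris),Schizosaccharomyces_sylvestris)),((((Capsella_tricolor,Lycaon_minor),Pongo_arenarius),((Secale_arenarius,Anopheles_nanus),(((Arabidopsis_robustus,Culex_australis),Acinonyx_rubra),Listeria_sylvestris))),((Sorghum_domesticus,Carpinus_giganteus),(Nyctereutes_arenarius,Tsuga_palustris)))).
Branch lengths along that path: 5 + 4 + 4 + 2 + 8 + 2 + 9 + 3 = 37.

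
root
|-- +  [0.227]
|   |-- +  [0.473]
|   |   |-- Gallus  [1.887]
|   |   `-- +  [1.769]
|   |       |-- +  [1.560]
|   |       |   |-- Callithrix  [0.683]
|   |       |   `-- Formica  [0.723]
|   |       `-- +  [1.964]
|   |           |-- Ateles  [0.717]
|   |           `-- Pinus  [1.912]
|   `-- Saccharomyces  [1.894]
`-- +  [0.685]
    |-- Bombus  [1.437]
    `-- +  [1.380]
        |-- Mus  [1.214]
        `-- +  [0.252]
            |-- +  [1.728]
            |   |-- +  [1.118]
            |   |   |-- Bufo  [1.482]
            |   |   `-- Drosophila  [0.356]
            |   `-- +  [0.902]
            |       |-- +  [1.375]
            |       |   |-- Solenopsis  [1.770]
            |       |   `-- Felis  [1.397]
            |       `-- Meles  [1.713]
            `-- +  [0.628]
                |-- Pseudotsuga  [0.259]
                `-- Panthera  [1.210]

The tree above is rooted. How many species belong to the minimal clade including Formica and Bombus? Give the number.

15

The MRCA of Formica and Bombus is the root, so the clade is the entire tree.
That clade contains 15 terminal taxa: Ateles, Bombus, Bufo, Callithrix, Drosophila, Felis, Formica, Gallus, Meles, Mus, Panthera, Pinus, Pseudotsuga, Saccharomyces, Solenopsis.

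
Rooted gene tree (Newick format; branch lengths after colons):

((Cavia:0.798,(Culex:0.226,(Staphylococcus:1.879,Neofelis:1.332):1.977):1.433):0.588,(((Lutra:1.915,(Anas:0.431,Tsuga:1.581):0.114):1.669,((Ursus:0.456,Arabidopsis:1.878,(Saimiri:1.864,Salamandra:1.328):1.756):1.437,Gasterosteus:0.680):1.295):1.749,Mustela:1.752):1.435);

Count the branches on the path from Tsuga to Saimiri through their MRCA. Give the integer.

The MRCA of Tsuga and Saimiri is the node subtending ((Lutra,(Anas,Tsuga)),((Ursus,Arabidopsis,(Saimiri,Salamandra)),Gasterosteus)).
From Tsuga up to that node: 3 branches. From Saimiri up to the same node: 4 branches. Total: 3 + 4 = 7.

7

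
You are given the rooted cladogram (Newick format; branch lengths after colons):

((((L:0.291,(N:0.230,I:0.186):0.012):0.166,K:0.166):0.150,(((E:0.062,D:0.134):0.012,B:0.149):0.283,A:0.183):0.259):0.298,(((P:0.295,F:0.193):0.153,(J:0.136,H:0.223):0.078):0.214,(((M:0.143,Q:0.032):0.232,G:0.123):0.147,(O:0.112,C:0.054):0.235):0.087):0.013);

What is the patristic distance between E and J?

1.355

The path runs E → … → MRCA → … → J; the MRCA is the root of the tree.
Branch lengths along that path: 0.062 + 0.012 + 0.283 + 0.259 + 0.298 + 0.013 + 0.214 + 0.078 + 0.136 = 1.355.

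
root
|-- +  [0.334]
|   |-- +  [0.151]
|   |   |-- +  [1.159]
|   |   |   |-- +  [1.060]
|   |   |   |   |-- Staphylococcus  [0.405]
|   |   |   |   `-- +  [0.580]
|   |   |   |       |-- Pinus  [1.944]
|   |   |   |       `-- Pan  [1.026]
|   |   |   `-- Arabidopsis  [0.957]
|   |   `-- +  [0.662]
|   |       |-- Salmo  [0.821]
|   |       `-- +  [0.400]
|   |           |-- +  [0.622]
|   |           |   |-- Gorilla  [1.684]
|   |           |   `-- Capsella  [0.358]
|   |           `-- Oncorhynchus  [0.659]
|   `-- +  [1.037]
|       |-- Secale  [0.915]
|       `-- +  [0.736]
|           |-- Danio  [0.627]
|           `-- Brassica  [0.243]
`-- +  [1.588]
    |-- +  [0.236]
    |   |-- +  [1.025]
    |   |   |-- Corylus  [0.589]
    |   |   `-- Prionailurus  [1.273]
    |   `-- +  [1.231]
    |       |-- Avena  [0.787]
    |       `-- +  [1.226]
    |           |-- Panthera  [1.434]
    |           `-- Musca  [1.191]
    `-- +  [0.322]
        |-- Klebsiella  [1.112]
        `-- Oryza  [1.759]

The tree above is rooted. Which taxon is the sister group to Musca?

Panthera

Musca attaches to the tree at the node subtending (Panthera,Musca).
The other lineage descending from that same node — the sister group — is the single tip Panthera.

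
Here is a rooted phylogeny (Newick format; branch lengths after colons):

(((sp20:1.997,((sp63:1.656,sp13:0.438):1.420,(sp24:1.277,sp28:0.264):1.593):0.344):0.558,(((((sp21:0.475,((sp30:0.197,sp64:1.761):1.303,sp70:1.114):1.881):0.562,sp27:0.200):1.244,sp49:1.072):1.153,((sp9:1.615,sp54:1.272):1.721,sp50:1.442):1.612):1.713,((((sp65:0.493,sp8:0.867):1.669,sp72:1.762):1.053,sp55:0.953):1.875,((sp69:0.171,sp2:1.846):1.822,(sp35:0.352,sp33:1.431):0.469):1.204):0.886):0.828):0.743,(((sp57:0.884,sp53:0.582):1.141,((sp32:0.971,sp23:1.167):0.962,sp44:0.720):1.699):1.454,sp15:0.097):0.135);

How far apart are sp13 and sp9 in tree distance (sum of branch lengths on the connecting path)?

10.249

The path runs sp13 → … → MRCA → … → sp9; the MRCA is the node subtending ((sp20,((sp63,sp13),(sp24,sp28))),(((((sp21,((sp30,sp64),sp70)),sp27),sp49),((sp9,sp54),sp50)),((((sp65,sp8),sp72),sp55),((sp69,sp2),(sp35,sp33))))).
Branch lengths along that path: 0.438 + 1.420 + 0.344 + 0.558 + 0.828 + 1.713 + 1.612 + 1.721 + 1.615 = 10.249.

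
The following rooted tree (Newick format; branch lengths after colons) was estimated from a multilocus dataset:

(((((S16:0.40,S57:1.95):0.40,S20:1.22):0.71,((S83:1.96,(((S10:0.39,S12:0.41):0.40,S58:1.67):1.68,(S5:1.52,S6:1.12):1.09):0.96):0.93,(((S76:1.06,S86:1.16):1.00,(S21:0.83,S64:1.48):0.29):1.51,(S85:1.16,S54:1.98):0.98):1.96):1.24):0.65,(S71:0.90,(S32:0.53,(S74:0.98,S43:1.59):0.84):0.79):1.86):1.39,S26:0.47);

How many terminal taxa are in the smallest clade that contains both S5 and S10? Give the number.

The MRCA of S5 and S10 is the node subtending (((S10,S12),S58),(S5,S6)).
That clade contains 5 terminal taxa: S10, S12, S5, S58, S6.

5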